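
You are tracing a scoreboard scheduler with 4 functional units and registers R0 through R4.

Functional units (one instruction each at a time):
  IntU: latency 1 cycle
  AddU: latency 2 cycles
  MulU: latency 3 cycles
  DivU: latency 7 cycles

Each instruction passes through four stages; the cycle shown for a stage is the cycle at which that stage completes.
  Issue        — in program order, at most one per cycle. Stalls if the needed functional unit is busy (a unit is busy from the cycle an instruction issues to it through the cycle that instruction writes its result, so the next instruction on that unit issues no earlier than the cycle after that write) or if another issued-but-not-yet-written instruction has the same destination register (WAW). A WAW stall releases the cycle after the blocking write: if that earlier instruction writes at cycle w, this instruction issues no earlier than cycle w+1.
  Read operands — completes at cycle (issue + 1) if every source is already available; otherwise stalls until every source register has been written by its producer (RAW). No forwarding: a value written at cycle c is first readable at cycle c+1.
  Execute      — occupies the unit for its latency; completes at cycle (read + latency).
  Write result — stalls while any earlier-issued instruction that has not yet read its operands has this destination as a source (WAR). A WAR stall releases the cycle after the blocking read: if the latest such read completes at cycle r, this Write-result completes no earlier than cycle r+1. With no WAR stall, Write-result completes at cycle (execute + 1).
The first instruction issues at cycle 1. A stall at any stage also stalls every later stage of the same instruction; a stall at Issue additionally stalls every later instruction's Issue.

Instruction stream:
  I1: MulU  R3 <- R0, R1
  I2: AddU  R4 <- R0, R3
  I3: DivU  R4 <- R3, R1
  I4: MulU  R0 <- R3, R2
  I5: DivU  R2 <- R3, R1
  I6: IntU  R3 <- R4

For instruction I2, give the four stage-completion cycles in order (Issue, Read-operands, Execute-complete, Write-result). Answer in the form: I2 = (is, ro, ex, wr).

I2 = (2, 7, 9, 10)

[1] I1→MulU
[2] I1 RO; I2→AddU
[5] I1 EX
[6] I1 WR R3
[7] I2 RO
[9] I2 EX
[10] I2 WR R4
[11] I3→DivU
[12] I3 RO; I4→MulU
[13] I4 RO
[16] I4 EX
[17] I4 WR R0
[19] I3 EX
[20] I3 WR R4
[21] I5→DivU
[22] I5 RO; I6→IntU
[23] I6 RO
[24] I6 EX
[25] I6 WR R3
[29] I5 EX
[30] I5 WR R2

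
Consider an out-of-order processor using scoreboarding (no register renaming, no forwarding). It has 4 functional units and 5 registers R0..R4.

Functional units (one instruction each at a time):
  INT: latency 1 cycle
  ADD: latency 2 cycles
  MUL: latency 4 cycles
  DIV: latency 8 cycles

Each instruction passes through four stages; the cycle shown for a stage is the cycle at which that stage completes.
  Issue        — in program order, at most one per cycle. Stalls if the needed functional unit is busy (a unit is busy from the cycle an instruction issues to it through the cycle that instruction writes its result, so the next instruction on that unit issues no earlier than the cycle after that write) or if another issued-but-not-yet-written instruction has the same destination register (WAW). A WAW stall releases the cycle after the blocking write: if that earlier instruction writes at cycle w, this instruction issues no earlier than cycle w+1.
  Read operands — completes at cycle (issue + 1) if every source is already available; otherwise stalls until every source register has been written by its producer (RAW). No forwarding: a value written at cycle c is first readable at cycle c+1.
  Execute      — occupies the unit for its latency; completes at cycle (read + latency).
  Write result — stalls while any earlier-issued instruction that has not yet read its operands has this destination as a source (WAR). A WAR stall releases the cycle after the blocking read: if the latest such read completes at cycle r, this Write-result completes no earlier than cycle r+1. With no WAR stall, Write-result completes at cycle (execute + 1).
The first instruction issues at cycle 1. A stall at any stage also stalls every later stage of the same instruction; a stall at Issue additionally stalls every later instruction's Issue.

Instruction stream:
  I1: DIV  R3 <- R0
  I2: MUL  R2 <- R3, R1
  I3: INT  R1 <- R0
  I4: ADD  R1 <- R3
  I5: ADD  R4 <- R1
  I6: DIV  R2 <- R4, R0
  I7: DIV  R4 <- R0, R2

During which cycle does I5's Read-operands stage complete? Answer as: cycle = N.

cycle = 20

  I1 | 1 | 2 | 10 | 11
  I2 | 2 | 12 | 16 | 17   RAW R3: wait I1 write@11
  I3 | 3 | 4 | 5 | 13   WAR R1: wait I2 read@12
  I4 | 14 | 15 | 17 | 18   WAW R1: wait I3 write@13
  I5 | 19 | 20 | 22 | 23   struct: ADD busy until I4 writes@18
  I6 | 20 | 24 | 32 | 33   RAW R4: wait I5 write@23
  I7 | 34 | 35 | 43 | 44   struct: DIV busy until I6 writes@33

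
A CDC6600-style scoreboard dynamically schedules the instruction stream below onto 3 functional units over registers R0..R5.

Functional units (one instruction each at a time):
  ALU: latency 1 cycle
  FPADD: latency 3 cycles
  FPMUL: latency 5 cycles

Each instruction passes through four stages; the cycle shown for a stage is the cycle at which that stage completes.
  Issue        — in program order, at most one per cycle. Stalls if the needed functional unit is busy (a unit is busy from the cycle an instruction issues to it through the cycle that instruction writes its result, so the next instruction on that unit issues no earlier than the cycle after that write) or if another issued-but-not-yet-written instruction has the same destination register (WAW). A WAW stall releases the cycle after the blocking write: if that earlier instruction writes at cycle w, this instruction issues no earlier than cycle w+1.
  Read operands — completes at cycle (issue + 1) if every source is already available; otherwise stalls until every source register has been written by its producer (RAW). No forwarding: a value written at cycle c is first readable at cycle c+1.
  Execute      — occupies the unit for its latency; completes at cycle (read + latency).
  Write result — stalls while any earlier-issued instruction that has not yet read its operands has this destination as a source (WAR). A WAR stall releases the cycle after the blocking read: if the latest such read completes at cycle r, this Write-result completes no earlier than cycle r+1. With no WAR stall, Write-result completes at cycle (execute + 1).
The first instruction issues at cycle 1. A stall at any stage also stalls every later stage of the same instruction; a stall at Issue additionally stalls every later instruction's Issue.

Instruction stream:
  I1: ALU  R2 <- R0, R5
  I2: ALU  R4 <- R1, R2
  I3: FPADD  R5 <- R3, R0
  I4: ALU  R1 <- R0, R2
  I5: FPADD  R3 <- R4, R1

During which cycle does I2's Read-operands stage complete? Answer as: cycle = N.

t=1  I1 dispatched to ALU
t=2  I1 operands ready
t=3  I1 complete
t=4  R2←I1
t=5  I2 dispatched to ALU
t=6  I2 operands ready · I3 dispatched to FPADD
t=7  I2 complete · I3 operands ready
t=8  R4←I2
t=9  I4 dispatched to ALU
t=10  I3 complete · I4 operands ready
t=11  R5←I3 · I4 complete
t=12  R1←I4 · I5 dispatched to FPADD
t=13  I5 operands ready
t=16  I5 complete
t=17  R3←I5

cycle = 6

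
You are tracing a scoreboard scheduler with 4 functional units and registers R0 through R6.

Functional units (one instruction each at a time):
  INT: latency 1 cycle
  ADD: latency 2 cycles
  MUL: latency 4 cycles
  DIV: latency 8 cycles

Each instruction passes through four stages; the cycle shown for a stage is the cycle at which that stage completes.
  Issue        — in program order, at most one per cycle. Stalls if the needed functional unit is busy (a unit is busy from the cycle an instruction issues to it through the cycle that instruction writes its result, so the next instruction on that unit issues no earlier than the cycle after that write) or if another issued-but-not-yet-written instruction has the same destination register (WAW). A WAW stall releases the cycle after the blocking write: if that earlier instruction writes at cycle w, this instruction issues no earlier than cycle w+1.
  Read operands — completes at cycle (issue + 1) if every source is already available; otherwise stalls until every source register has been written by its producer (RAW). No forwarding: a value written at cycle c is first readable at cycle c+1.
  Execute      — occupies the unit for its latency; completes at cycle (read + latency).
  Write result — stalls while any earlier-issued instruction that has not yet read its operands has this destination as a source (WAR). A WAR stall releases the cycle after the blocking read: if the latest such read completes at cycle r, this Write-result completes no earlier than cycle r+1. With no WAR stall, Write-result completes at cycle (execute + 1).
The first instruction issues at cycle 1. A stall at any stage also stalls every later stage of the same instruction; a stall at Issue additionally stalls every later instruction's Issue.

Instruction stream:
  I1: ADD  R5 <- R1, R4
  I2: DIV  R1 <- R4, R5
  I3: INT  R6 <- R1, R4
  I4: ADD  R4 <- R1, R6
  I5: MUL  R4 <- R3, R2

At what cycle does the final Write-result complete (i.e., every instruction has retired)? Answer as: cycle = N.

I1  is:1  ro:2  ex:4  wr:5
I2  is:2  ro:6  ex:14  wr:15  — RAW R5: wait I1 write@5
I3  is:3  ro:16  ex:17  wr:18  — RAW R1: wait I2 write@15
I4  is:6  ro:19  ex:21  wr:22  — struct: ADD busy until I1 writes@5, RAW R6: wait I3 write@18
I5  is:23  ro:24  ex:28  wr:29  — WAW R4: wait I4 write@22

cycle = 29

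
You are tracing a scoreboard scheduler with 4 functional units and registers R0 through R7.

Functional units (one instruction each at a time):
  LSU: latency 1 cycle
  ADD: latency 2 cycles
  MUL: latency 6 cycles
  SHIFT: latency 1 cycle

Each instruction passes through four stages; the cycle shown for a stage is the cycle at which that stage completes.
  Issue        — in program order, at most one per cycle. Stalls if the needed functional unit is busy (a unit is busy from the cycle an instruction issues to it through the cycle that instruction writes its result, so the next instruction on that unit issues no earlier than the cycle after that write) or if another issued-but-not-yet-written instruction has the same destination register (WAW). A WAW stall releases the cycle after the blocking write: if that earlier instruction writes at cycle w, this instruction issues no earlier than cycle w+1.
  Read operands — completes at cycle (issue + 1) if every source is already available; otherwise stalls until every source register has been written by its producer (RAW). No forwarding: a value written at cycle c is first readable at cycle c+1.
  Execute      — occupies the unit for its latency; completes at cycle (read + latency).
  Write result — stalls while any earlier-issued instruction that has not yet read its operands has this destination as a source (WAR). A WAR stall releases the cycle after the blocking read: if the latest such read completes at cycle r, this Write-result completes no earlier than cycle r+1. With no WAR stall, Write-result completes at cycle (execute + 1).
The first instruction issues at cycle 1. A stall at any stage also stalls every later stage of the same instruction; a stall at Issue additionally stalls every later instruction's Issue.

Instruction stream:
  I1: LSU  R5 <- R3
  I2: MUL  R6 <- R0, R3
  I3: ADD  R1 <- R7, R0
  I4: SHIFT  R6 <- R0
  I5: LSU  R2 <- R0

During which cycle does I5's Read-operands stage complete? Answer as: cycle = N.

I1  is:1  ro:2  ex:3  wr:4
I2  is:2  ro:3  ex:9  wr:10
I3  is:3  ro:4  ex:6  wr:7
I4  is:11  ro:12  ex:13  wr:14  — WAW R6: wait I2 write@10
I5  is:12  ro:13  ex:14  wr:15

cycle = 13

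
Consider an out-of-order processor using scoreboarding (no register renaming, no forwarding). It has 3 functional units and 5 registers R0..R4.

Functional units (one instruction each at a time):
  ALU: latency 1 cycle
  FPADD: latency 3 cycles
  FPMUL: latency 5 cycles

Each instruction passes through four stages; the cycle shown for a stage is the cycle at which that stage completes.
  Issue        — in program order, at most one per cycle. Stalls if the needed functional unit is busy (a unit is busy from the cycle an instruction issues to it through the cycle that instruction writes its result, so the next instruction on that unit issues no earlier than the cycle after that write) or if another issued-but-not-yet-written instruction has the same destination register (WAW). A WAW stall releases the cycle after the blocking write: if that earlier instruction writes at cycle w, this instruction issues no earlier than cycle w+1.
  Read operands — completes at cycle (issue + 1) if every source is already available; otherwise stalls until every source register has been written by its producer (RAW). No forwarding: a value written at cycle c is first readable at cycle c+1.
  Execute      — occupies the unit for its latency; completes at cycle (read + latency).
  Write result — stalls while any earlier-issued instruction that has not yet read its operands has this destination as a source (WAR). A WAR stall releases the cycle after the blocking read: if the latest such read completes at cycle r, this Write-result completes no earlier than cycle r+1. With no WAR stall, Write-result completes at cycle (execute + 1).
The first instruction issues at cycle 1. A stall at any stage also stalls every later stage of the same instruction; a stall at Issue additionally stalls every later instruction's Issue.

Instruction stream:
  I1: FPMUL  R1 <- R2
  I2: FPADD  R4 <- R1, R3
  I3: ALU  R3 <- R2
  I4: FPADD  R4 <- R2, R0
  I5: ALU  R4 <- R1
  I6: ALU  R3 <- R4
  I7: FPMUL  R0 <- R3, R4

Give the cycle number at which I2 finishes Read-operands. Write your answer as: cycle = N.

cycle = 9

I1 -> (1, 2, 7, 8)
I2 -> (2, 9, 12, 13)  // RAW R1: wait I1 write@8
I3 -> (3, 4, 5, 10)  // WAR R3: wait I2 read@9
I4 -> (14, 15, 18, 19)  // struct: FPADD busy until I2 writes@13
I5 -> (20, 21, 22, 23)  // WAW R4: wait I4 write@19
I6 -> (24, 25, 26, 27)  // struct: ALU busy until I5 writes@23
I7 -> (25, 28, 33, 34)  // RAW R3: wait I6 write@27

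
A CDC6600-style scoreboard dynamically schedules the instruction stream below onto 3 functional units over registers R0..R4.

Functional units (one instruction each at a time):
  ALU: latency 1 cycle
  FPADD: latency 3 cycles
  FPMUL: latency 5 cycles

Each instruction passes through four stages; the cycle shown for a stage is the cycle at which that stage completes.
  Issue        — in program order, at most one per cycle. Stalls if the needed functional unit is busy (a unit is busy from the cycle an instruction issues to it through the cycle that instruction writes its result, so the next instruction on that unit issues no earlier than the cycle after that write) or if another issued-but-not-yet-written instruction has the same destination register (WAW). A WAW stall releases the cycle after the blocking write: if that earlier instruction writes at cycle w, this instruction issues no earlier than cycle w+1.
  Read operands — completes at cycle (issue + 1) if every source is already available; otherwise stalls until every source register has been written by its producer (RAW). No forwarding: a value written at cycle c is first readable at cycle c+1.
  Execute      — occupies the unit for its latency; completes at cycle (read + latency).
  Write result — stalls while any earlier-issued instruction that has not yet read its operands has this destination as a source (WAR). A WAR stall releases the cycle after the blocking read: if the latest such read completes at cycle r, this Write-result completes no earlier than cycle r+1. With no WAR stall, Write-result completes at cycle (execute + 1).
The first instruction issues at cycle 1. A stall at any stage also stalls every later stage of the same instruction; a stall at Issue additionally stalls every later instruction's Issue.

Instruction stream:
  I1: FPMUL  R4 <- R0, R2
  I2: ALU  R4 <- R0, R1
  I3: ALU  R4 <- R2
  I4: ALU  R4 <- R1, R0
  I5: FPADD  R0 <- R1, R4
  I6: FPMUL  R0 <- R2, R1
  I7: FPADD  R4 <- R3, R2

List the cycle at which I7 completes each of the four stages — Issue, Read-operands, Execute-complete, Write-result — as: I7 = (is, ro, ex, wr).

cycle 1: I1→FPMUL
cycle 2: I1 RO
cycle 7: I1 EX
cycle 8: I1 WR R4
cycle 9: I2→ALU
cycle 10: I2 RO
cycle 11: I2 EX
cycle 12: I2 WR R4
cycle 13: I3→ALU
cycle 14: I3 RO
cycle 15: I3 EX
cycle 16: I3 WR R4
cycle 17: I4→ALU
cycle 18: I4 RO | I5→FPADD
cycle 19: I4 EX
cycle 20: I4 WR R4
cycle 21: I5 RO
cycle 24: I5 EX
cycle 25: I5 WR R0
cycle 26: I6→FPMUL
cycle 27: I6 RO | I7→FPADD
cycle 28: I7 RO
cycle 31: I7 EX
cycle 32: I6 EX | I7 WR R4
cycle 33: I6 WR R0

I7 = (27, 28, 31, 32)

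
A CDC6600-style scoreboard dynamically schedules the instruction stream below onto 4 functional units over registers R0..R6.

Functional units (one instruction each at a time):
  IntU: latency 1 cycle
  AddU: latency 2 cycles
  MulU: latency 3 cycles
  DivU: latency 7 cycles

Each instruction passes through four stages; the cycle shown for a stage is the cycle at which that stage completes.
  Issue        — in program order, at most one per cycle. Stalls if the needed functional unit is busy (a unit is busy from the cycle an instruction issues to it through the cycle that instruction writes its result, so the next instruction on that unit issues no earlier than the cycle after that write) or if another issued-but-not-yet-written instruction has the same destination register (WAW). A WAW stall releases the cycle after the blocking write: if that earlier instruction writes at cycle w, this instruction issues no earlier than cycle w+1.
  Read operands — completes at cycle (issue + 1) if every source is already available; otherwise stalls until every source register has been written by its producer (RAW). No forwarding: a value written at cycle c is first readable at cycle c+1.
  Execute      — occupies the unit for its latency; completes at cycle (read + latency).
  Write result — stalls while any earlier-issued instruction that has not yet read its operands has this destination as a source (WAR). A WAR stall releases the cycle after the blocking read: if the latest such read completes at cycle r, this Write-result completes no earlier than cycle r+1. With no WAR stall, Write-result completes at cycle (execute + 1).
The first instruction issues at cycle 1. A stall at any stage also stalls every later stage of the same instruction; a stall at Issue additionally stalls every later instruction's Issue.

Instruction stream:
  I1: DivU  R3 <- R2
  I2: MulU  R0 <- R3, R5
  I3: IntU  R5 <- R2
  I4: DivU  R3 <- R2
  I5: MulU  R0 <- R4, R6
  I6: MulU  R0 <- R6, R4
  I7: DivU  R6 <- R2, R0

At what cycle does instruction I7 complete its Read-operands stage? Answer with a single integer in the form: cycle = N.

cycle = 28

I1: IS=1 RO=2 EX=9 WR=10
I2: IS=2 RO=11 EX=14 WR=15  [RAW R3: wait I1 write@10]
I3: IS=3 RO=4 EX=5 WR=12  [WAR R5: wait I2 read@11]
I4: IS=11 RO=12 EX=19 WR=20  [struct: DivU busy until I1 writes@10]
I5: IS=16 RO=17 EX=20 WR=21  [struct: MulU busy until I2 writes@15]
I6: IS=22 RO=23 EX=26 WR=27  [struct: MulU busy until I5 writes@21]
I7: IS=23 RO=28 EX=35 WR=36  [RAW R0: wait I6 write@27]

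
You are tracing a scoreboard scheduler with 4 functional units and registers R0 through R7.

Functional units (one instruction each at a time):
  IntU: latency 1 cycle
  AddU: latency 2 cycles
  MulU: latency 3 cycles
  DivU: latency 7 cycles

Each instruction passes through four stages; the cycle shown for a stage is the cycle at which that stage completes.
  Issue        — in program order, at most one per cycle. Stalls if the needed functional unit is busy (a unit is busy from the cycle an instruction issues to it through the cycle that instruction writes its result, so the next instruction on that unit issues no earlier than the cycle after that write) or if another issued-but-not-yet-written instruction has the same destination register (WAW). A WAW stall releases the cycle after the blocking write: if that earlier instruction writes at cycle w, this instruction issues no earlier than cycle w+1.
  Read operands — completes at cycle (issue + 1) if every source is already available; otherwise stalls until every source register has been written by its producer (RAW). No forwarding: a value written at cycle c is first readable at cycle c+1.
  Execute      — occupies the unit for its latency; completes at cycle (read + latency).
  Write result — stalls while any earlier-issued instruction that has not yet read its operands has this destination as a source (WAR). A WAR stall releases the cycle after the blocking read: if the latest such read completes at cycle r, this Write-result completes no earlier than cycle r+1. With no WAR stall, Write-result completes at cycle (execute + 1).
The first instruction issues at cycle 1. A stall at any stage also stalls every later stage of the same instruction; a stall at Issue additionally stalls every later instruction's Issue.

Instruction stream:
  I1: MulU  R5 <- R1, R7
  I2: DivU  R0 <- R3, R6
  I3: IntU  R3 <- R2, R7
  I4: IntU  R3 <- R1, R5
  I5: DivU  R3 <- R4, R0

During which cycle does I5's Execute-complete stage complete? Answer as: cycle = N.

cycle = 20

[I1] 1/2/5/6
[I2] 2/3/10/11
[I3] 3/4/5/6
[I4] 7/8/9/10  (struct: IntU busy until I3 writes@6)
[I5] 12/13/20/21  (struct: DivU busy until I2 writes@11)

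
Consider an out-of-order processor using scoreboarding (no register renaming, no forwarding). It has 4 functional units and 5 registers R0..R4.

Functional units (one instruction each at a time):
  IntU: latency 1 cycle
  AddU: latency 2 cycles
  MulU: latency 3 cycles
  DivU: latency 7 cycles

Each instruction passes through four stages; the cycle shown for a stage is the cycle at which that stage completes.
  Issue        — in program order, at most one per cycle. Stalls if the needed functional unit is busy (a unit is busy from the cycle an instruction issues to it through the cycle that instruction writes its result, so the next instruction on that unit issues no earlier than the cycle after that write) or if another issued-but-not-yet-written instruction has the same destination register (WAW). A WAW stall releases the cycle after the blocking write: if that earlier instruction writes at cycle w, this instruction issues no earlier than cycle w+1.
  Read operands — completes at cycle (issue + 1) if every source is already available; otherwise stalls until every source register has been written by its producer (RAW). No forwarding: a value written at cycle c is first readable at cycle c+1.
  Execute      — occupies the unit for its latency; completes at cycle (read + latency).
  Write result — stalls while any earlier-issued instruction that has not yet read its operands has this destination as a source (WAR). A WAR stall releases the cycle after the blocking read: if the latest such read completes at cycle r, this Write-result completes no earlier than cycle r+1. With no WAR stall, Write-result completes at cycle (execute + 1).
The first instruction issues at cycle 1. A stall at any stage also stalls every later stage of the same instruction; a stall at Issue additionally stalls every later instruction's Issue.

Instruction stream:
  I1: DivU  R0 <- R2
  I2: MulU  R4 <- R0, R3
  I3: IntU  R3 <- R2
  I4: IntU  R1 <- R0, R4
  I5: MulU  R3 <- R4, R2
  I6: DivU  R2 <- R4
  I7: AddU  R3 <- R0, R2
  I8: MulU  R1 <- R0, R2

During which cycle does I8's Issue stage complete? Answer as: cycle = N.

[I1] 1/2/9/10
[I2] 2/11/14/15  (RAW R0: wait I1 write@10)
[I3] 3/4/5/12  (WAR R3: wait I2 read@11)
[I4] 13/16/17/18  (struct: IntU busy until I3 writes@12; RAW R4: wait I2 write@15)
[I5] 16/17/20/21  (struct: MulU busy until I2 writes@15)
[I6] 17/18/25/26
[I7] 22/27/29/30  (WAW R3: wait I5 write@21; RAW R2: wait I6 write@26)
[I8] 23/27/30/31  (RAW R2: wait I6 write@26)

cycle = 23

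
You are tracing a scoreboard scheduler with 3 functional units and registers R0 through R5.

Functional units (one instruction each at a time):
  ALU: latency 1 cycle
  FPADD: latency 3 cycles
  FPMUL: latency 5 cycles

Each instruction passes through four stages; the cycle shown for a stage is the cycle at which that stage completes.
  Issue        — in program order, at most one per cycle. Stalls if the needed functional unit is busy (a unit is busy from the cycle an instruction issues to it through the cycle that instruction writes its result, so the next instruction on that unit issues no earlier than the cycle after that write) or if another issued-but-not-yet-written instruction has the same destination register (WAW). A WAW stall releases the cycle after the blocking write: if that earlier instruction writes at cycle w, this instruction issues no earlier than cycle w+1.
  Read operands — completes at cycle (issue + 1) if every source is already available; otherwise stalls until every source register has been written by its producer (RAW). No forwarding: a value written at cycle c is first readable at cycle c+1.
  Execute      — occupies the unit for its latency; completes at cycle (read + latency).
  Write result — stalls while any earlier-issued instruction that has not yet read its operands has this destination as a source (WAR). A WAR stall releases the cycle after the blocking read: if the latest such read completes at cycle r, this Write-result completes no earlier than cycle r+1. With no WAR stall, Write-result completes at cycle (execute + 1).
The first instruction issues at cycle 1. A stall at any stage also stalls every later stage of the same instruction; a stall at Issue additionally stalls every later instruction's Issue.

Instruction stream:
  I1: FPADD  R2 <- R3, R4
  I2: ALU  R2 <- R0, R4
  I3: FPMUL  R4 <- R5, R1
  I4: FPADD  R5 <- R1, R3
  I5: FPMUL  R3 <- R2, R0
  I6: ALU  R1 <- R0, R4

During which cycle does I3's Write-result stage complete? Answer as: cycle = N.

[1] I1 issues→FPADD
[2] I1 reads
[5] I1 exec-done
[6] I1 writes R2
[7] I2 issues→ALU
[8] I2 reads, I3 issues→FPMUL
[9] I2 exec-done, I3 reads, I4 issues→FPADD
[10] I2 writes R2, I4 reads
[13] I4 exec-done
[14] I3 exec-done, I4 writes R5
[15] I3 writes R4
[16] I5 issues→FPMUL
[17] I5 reads, I6 issues→ALU
[18] I6 reads
[19] I6 exec-done
[20] I6 writes R1
[22] I5 exec-done
[23] I5 writes R3

cycle = 15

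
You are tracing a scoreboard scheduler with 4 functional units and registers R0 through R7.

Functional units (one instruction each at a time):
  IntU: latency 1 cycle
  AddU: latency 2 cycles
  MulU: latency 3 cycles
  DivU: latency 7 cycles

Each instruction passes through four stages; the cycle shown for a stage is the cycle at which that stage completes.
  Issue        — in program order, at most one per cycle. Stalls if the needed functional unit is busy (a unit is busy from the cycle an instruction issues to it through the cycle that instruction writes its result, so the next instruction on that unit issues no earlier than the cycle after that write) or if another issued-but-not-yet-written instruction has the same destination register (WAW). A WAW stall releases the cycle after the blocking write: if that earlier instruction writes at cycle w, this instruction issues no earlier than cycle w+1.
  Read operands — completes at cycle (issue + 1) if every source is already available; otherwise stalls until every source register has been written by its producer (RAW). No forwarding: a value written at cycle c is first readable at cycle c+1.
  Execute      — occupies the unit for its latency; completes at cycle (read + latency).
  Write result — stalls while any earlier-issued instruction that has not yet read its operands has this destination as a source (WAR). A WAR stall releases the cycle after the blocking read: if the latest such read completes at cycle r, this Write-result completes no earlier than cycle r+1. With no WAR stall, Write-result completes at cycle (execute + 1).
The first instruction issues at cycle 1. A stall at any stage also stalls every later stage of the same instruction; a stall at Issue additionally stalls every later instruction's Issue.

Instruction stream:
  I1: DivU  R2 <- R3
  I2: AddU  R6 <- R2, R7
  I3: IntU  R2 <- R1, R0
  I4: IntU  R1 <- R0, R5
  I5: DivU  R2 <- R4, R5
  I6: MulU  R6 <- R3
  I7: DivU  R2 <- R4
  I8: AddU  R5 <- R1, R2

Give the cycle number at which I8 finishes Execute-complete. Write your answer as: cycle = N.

cycle = 38

[I1] 1/2/9/10
[I2] 2/11/13/14  (RAW R2: wait I1 write@10)
[I3] 11/12/13/14  (WAW R2: wait I1 write@10)
[I4] 15/16/17/18  (struct: IntU busy until I3 writes@14)
[I5] 16/17/24/25
[I6] 17/18/21/22
[I7] 26/27/34/35  (struct: DivU busy until I5 writes@25)
[I8] 27/36/38/39  (RAW R2: wait I7 write@35)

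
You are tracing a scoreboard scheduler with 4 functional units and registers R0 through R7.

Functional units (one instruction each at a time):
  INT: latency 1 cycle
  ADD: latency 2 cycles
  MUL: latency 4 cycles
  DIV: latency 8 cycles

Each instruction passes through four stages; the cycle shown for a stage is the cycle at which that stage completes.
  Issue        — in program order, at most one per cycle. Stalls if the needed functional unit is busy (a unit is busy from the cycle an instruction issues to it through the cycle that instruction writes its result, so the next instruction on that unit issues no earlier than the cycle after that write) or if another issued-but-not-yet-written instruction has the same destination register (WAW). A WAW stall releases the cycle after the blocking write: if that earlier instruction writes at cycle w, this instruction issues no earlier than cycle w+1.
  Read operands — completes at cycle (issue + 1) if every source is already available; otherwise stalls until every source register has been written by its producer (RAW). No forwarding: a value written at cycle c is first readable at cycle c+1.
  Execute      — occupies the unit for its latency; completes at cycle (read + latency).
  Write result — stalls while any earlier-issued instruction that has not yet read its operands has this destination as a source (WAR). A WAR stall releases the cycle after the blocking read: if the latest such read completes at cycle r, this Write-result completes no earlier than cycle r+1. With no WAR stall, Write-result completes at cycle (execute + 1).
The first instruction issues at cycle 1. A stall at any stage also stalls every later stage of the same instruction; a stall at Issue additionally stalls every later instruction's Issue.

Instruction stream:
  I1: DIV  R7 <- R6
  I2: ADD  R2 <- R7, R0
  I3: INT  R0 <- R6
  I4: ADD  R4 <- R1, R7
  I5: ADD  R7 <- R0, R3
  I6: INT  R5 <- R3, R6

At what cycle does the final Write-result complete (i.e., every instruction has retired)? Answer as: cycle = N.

cycle = 25

I1: IS=1 RO=2 EX=10 WR=11
I2: IS=2 RO=12 EX=14 WR=15  [RAW R7: wait I1 write@11]
I3: IS=3 RO=4 EX=5 WR=13  [WAR R0: wait I2 read@12]
I4: IS=16 RO=17 EX=19 WR=20  [struct: ADD busy until I2 writes@15]
I5: IS=21 RO=22 EX=24 WR=25  [struct: ADD busy until I4 writes@20]
I6: IS=22 RO=23 EX=24 WR=25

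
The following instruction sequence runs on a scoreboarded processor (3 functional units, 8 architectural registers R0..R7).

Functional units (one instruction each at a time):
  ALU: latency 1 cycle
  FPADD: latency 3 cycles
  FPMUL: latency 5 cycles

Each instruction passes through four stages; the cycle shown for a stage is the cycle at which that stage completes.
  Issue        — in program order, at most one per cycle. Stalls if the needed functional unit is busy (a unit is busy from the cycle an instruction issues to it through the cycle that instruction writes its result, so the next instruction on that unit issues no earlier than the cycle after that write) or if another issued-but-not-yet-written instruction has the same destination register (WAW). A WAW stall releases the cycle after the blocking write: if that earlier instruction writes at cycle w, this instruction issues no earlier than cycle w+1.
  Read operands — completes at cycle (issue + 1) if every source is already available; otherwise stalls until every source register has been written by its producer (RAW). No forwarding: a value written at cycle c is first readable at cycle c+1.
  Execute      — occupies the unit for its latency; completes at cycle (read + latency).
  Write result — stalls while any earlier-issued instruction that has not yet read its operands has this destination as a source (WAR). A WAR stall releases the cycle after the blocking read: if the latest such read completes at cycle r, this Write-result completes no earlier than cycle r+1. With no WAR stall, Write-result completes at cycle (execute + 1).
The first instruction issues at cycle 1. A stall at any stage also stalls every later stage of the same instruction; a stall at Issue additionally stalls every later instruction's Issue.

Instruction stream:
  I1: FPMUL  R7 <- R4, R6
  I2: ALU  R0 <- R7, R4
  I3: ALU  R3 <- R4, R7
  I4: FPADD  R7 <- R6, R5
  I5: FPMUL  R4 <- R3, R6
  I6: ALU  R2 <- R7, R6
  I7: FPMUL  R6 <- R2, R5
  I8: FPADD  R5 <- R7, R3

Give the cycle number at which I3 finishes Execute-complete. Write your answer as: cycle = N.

cycle = 14

cycle 1: I1→FPMUL
cycle 2: I1 RO, I2→ALU
cycle 7: I1 EX
cycle 8: I1 WR R7
cycle 9: I2 RO
cycle 10: I2 EX
cycle 11: I2 WR R0
cycle 12: I3→ALU
cycle 13: I3 RO, I4→FPADD
cycle 14: I3 EX, I4 RO, I5→FPMUL
cycle 15: I3 WR R3
cycle 16: I5 RO, I6→ALU
cycle 17: I4 EX
cycle 18: I4 WR R7
cycle 19: I6 RO
cycle 20: I6 EX
cycle 21: I5 EX, I6 WR R2
cycle 22: I5 WR R4
cycle 23: I7→FPMUL
cycle 24: I7 RO, I8→FPADD
cycle 25: I8 RO
cycle 28: I8 EX
cycle 29: I7 EX, I8 WR R5
cycle 30: I7 WR R6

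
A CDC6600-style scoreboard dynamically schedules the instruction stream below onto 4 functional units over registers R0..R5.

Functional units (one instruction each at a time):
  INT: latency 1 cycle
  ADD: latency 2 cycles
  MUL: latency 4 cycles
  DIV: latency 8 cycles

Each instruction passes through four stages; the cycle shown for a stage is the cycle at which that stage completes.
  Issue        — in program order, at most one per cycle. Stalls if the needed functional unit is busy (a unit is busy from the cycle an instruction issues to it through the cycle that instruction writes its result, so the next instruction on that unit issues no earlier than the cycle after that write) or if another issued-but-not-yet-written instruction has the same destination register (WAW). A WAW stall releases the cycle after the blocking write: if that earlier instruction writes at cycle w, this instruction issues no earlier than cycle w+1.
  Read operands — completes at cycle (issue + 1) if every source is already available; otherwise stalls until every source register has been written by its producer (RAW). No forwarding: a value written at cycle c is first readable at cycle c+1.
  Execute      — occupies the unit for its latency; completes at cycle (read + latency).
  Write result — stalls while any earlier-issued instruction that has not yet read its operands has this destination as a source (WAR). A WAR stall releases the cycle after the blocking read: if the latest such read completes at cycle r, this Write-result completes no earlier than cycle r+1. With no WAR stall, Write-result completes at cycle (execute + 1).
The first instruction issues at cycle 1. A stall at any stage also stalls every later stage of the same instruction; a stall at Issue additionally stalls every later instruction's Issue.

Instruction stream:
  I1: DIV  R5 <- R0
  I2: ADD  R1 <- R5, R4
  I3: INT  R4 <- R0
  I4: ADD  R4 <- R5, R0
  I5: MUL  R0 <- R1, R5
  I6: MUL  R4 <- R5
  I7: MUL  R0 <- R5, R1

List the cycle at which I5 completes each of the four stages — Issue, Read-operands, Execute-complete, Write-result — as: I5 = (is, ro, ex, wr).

I1  is:1  ro:2  ex:10  wr:11
I2  is:2  ro:12  ex:14  wr:15  — RAW R5: wait I1 write@11
I3  is:3  ro:4  ex:5  wr:13  — WAR R4: wait I2 read@12
I4  is:16  ro:17  ex:19  wr:20  — struct: ADD busy until I2 writes@15
I5  is:17  ro:18  ex:22  wr:23
I6  is:24  ro:25  ex:29  wr:30  — struct: MUL busy until I5 writes@23
I7  is:31  ro:32  ex:36  wr:37  — struct: MUL busy until I6 writes@30

I5 = (17, 18, 22, 23)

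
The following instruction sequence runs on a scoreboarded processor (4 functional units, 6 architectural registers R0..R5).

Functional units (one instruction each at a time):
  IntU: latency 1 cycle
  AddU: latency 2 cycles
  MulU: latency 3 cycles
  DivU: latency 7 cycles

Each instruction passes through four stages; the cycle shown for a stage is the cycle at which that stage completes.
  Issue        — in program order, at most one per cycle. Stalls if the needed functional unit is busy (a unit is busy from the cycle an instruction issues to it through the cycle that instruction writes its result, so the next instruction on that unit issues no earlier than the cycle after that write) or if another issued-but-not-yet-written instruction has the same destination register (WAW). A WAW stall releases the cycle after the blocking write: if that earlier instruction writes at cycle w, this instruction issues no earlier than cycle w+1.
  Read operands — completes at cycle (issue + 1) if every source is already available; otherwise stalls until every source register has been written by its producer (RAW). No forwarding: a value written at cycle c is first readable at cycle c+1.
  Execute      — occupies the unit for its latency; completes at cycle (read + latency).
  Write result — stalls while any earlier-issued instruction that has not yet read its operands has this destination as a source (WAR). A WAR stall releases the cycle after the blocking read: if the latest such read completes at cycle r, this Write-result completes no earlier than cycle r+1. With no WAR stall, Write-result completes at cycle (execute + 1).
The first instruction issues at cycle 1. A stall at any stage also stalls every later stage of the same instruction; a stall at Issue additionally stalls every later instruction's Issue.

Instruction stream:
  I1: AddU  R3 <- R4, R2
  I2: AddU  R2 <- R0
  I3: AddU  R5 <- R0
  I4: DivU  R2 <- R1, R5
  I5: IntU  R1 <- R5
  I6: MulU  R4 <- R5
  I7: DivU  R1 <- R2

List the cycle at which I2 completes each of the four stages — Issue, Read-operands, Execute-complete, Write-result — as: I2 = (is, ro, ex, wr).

I2 = (6, 7, 9, 10)

c1: I1→AddU
c2: I1 RO
c4: I1 EX
c5: I1 WR R3
c6: I2→AddU
c7: I2 RO
c9: I2 EX
c10: I2 WR R2
c11: I3→AddU
c12: I3 RO, I4→DivU
c13: I5→IntU
c14: I3 EX, I6→MulU
c15: I3 WR R5
c16: I4 RO, I5 RO, I6 RO
c17: I5 EX
c18: I5 WR R1
c19: I6 EX
c20: I6 WR R4
c23: I4 EX
c24: I4 WR R2
c25: I7→DivU
c26: I7 RO
c33: I7 EX
c34: I7 WR R1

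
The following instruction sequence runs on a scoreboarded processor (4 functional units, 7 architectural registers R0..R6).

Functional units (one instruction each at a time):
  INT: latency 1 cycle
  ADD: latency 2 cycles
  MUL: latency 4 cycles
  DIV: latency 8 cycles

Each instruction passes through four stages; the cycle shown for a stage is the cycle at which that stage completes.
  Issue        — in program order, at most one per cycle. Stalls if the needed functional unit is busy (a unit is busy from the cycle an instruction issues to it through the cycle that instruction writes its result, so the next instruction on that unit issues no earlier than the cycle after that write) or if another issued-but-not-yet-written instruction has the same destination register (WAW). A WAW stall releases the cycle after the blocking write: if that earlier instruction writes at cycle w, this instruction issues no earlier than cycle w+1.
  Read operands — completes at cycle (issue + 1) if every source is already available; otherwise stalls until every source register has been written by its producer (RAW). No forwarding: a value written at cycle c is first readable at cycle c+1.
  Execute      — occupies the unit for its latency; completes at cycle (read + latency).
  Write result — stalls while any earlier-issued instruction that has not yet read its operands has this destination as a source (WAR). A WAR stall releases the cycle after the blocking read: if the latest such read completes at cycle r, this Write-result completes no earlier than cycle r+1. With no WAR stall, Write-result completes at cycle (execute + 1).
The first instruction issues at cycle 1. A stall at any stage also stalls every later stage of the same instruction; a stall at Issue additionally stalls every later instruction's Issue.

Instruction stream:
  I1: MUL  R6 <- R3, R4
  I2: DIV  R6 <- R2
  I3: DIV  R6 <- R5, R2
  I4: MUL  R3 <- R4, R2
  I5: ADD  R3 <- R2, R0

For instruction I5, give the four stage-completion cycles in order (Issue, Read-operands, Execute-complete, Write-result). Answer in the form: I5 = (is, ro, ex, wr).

I5 = (27, 28, 30, 31)

c1: I1→MUL
c2: I1 RO
c6: I1 EX
c7: I1 WR R6
c8: I2→DIV
c9: I2 RO
c17: I2 EX
c18: I2 WR R6
c19: I3→DIV
c20: I3 RO, I4→MUL
c21: I4 RO
c25: I4 EX
c26: I4 WR R3
c27: I5→ADD
c28: I3 EX, I5 RO
c29: I3 WR R6
c30: I5 EX
c31: I5 WR R3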